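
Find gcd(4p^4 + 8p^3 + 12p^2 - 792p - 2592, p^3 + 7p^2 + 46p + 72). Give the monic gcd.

p^2 + 5p + 36

Repeated division with remainder:
  4p^4 + 8p^3 + 12p^2 - 792p - 2592 = (4p - 20)(p^3 + 7p^2 + 46p + 72) + (-32p^2 - 160p - 1152)
  p^3 + 7p^2 + 46p + 72 = (-(1/32)p - 1/16)(-32p^2 - 160p - 1152) + (0)
Last nonzero remainder: -32p^2 - 160p - 1152. Dividing through by -32 gives the monic gcd p^2 + 5p + 36.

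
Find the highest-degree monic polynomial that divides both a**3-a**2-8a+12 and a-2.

a-2

By polynomial division,
  a**3-a**2-8a+12 = (a**2+a-6)(a-2) + (0)
The last nonzero remainder a-2 is already monic.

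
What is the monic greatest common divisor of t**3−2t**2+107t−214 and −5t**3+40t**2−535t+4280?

t**2+107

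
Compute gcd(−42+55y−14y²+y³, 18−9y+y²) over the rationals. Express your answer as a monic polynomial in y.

−6+y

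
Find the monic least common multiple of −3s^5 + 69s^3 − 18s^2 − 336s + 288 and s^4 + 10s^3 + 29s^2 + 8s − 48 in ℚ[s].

Euclidean algorithm in ℚ[s]:
  −3s^5 + 69s^3 − 18s^2 − 336s + 288 = (−3s + 30)(s^4 + 10s^3 + 29s^2 + 8s − 48) + (−144s^3 − 864s^2 − 720s + 1728)
  s^4 + 10s^3 + 29s^2 + 8s − 48 = (−(1/144)s − 1/36)(−144s^3 − 864s^2 − 720s + 1728) + (0)
Last nonzero remainder: −144s^3 − 864s^2 − 720s + 1728. Dividing through by −144 gives the monic gcd s^3 + 6s^2 + 5s − 12.
Then lcm(f, g) = f·g / gcd(f, g); expanding and making the result monic gives the answer.

s^6 + 4s^5 − 23s^4 − 86s^3 + 136s^2 + 352s − 384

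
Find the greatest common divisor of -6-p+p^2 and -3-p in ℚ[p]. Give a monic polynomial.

1

Euclidean algorithm in ℚ[p]:
  p^2-p-6 = (-p+4)(-p-3) + (6)
  -p-3 = (-(1/6)p-1/2)(6) + (0)
The last nonzero remainder is the constant 6, so the polynomials are coprime and gcd = 1.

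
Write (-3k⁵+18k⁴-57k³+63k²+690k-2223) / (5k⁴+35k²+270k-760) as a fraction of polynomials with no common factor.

(-3k³+12k²+24k-117)/(5k²+10k-40)

Apply the Euclidean algorithm:
  -3k⁵+18k⁴-57k³+63k²+690k-2223 = (-(3/5)k+18/5)(5k⁴+35k²+270k-760) + (-36k³+99k²-738k+513)
  5k⁴+35k²+270k-760 = (-(5/36)k-55/144)(-36k³+99k²-738k+513) + (-(475/16)k²+(475/8)k-9025/16)
  -36k³+99k²-738k+513 = ((576/475)k-432/475)(-(475/16)k²+(475/8)k-9025/16) + (0)
Last nonzero remainder: -(475/16)k²+(475/8)k-9025/16. Dividing through by -475/16 gives the monic gcd k²-2k+19.
Cancel k²-2k+19 from numerator and denominator to get the reduced form.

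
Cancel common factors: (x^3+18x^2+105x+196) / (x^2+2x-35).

(x^2+11x+28)/(x-5)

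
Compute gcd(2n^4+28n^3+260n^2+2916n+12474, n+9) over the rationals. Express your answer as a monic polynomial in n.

n+9

Repeated division with remainder:
  2n^4+28n^3+260n^2+2916n+12474 = (2n^3+10n^2+170n+1386)(n+9) + (0)
The last nonzero remainder n+9 is already monic.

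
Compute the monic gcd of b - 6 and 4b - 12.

Repeated division with remainder:
  b - 6 = (1/4)(4b - 12) + (-3)
  4b - 12 = (-(4/3)b + 4)(-3) + (0)
The last nonzero remainder is the constant -3, so the polynomials are coprime and gcd = 1.

1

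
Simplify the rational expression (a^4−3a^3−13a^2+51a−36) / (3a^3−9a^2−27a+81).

By polynomial division,
  a^4−3a^3−13a^2+51a−36 = ((1/3)a)(3a^3−9a^2−27a+81) + (−4a^2+24a−36)
  3a^3−9a^2−27a+81 = (−(3/4)a−9/4)(−4a^2+24a−36) + (0)
Last nonzero remainder: −4a^2+24a−36. Dividing through by −4 gives the monic gcd a^2−6a+9.
Cancel a^2−6a+9 from numerator and denominator to get the reduced form.

(a^2+3a−4)/(3a+9)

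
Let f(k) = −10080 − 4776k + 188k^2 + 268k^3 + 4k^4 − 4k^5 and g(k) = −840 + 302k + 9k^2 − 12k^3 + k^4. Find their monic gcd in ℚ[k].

Repeated division with remainder:
  −4k^5 + 4k^4 + 268k^3 + 188k^2 − 4776k − 10080 = (−4k − 44)(k^4 − 12k^3 + 9k^2 + 302k − 840) + (−224k^3 + 1792k^2 + 5152k − 47040)
  k^4 − 12k^3 + 9k^2 + 302k − 840 = (−(1/224)k + 1/56)(−224k^3 + 1792k^2 + 5152k − 47040) + (0)
Last nonzero remainder: −224k^3 + 1792k^2 + 5152k − 47040. Dividing through by −224 gives the monic gcd k^3 − 8k^2 − 23k + 210.

210 − 23k − 8k^2 + k^3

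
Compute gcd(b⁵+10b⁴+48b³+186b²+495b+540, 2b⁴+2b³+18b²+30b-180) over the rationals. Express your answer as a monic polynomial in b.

b³+3b²+15b+45

Apply the Euclidean algorithm:
  b⁵+10b⁴+48b³+186b²+495b+540 = ((1/2)b+9/2)(2b⁴+2b³+18b²+30b-180) + (30b³+90b²+450b+1350)
  2b⁴+2b³+18b²+30b-180 = ((1/15)b-2/15)(30b³+90b²+450b+1350) + (0)
Last nonzero remainder: 30b³+90b²+450b+1350. Dividing through by 30 gives the monic gcd b³+3b²+15b+45.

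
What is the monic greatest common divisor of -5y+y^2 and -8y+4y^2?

y

Repeated division with remainder:
  y^2-5y = (1/4)(4y^2-8y) + (-3y)
  4y^2-8y = (-(4/3)y+8/3)(-3y) + (0)
Last nonzero remainder: -3y. Dividing through by -3 gives the monic gcd y.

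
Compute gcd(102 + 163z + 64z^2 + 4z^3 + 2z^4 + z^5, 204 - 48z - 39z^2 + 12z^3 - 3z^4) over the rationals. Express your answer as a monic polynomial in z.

34 + 9z - 2z^2 + z^3

Repeated division with remainder:
  z^5 + 2z^4 + 4z^3 + 64z^2 + 163z + 102 = (-(1/3)z - 2)(-3z^4 + 12z^3 - 39z^2 - 48z + 204) + (15z^3 - 30z^2 + 135z + 510)
  -3z^4 + 12z^3 - 39z^2 - 48z + 204 = (-(1/5)z + 2/5)(15z^3 - 30z^2 + 135z + 510) + (0)
Last nonzero remainder: 15z^3 - 30z^2 + 135z + 510. Dividing through by 15 gives the monic gcd z^3 - 2z^2 + 9z + 34.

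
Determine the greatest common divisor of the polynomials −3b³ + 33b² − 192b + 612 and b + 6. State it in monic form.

Repeated division with remainder:
  −3b³ + 33b² − 192b + 612 = (−3b² + 51b − 498)(b + 6) + (3600)
  b + 6 = ((1/3600)b + 1/600)(3600) + (0)
The last nonzero remainder is the constant 3600, so the polynomials are coprime and gcd = 1.

1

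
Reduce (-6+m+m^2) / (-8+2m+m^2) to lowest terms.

Apply the Euclidean algorithm:
  m^2+m-6 = (m^2+2m-8) + (-m+2)
  m^2+2m-8 = (-m-4)(-m+2) + (0)
Last nonzero remainder: -m+2. Dividing through by -1 gives the monic gcd m-2.
Cancel m-2 from numerator and denominator to get the reduced form.

(3+m)/(4+m)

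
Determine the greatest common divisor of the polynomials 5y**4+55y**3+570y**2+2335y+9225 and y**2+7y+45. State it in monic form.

Euclidean algorithm in ℚ[y]:
  5y**4+55y**3+570y**2+2335y+9225 = (5y**2+20y+205)(y**2+7y+45) + (0)
The last nonzero remainder y**2+7y+45 is already monic.

y**2+7y+45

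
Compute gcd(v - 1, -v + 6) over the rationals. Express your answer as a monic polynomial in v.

By polynomial division,
  v - 1 = (-1)(-v + 6) + (5)
  -v + 6 = (-(1/5)v + 6/5)(5) + (0)
The last nonzero remainder is the constant 5, so the polynomials are coprime and gcd = 1.

1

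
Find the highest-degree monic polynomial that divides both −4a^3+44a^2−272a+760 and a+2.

By polynomial division,
  −4a^3+44a^2−272a+760 = (−4a^2+52a−376)(a+2) + (1512)
  a+2 = ((1/1512)a+1/756)(1512) + (0)
The last nonzero remainder is the constant 1512, so the polynomials are coprime and gcd = 1.

1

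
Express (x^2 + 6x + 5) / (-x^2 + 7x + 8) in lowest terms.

(-x - 5)/(x - 8)

Repeated division with remainder:
  x^2 + 6x + 5 = (-1)(-x^2 + 7x + 8) + (13x + 13)
  -x^2 + 7x + 8 = (-(1/13)x + 8/13)(13x + 13) + (0)
Last nonzero remainder: 13x + 13. Dividing through by 13 gives the monic gcd x + 1.
Cancel x + 1 from numerator and denominator to get the reduced form.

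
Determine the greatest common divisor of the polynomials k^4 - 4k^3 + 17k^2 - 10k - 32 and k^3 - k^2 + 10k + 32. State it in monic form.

k^2 - 3k + 16

By polynomial division,
  k^4 - 4k^3 + 17k^2 - 10k - 32 = (k - 3)(k^3 - k^2 + 10k + 32) + (4k^2 - 12k + 64)
  k^3 - k^2 + 10k + 32 = ((1/4)k + 1/2)(4k^2 - 12k + 64) + (0)
Last nonzero remainder: 4k^2 - 12k + 64. Dividing through by 4 gives the monic gcd k^2 - 3k + 16.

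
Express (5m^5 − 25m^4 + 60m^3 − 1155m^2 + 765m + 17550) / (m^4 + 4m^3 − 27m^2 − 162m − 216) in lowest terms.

(5m^3 − 10m^2 + 120m − 975)/(m^2 + 7m + 12)

By polynomial division,
  5m^5 − 25m^4 + 60m^3 − 1155m^2 + 765m + 17550 = (5m − 45)(m^4 + 4m^3 − 27m^2 − 162m − 216) + (375m^3 − 1560m^2 − 5445m + 7830)
  m^4 + 4m^3 − 27m^2 − 162m − 216 = ((1/375)m + 68/3125)(375m^3 − 1560m^2 − 5445m + 7830) + ((13416/625)m^2 − (40248/625)m − 241488/625)
  375m^3 − 1560m^2 − 5445m + 7830 = ((78125/4472)m − 90625/4472)((13416/625)m^2 − (40248/625)m − 241488/625) + (0)
Last nonzero remainder: (13416/625)m^2 − (40248/625)m − 241488/625. Dividing through by 13416/625 gives the monic gcd m^2 − 3m − 18.
Cancel m^2 − 3m − 18 from numerator and denominator to get the reduced form.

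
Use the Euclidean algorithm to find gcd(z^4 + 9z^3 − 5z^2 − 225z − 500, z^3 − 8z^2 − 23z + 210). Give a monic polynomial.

Repeated division with remainder:
  z^4 + 9z^3 − 5z^2 − 225z − 500 = (z + 17)(z^3 − 8z^2 − 23z + 210) + (154z^2 − 44z − 4070)
  z^3 − 8z^2 − 23z + 210 = ((1/154)z − 27/539)(154z^2 − 44z − 4070) + ((60/49)z + 300/49)
  154z^2 − 44z − 4070 = ((3773/30)z − 19943/30)((60/49)z + 300/49) + (0)
Last nonzero remainder: (60/49)z + 300/49. Dividing through by 60/49 gives the monic gcd z + 5.

z + 5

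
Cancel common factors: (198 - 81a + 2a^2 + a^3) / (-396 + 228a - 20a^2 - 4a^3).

By polynomial division,
  a^3 + 2a^2 - 81a + 198 = (-1/4)(-4a^3 - 20a^2 + 228a - 396) + (-3a^2 - 24a + 99)
  -4a^3 - 20a^2 + 228a - 396 = ((4/3)a - 4)(-3a^2 - 24a + 99) + (0)
Last nonzero remainder: -3a^2 - 24a + 99. Dividing through by -3 gives the monic gcd a^2 + 8a - 33.
Cancel a^2 + 8a - 33 from numerator and denominator to get the reduced form.

(6 - a)/(-12 + 4a)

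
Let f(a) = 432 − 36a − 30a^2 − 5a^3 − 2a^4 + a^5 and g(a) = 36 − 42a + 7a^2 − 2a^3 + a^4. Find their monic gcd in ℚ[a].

−36 + 6a − a^2 + a^3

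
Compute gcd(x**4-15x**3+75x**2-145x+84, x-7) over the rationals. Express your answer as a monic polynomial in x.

Repeated division with remainder:
  x**4-15x**3+75x**2-145x+84 = (x**3-8x**2+19x-12)(x-7) + (0)
The last nonzero remainder x-7 is already monic.

x-7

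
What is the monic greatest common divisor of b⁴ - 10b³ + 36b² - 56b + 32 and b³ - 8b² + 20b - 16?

b³ - 8b² + 20b - 16

By polynomial division,
  b⁴ - 10b³ + 36b² - 56b + 32 = (b - 2)(b³ - 8b² + 20b - 16) + (0)
The last nonzero remainder b³ - 8b² + 20b - 16 is already monic.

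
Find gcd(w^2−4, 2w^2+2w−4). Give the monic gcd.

w+2

Euclidean algorithm in ℚ[w]:
  w^2−4 = (1/2)(2w^2+2w−4) + (−w−2)
  2w^2+2w−4 = (−2w+2)(−w−2) + (0)
Last nonzero remainder: −w−2. Dividing through by −1 gives the monic gcd w+2.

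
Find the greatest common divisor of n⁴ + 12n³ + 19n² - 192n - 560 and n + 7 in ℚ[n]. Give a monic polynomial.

n + 7

By polynomial division,
  n⁴ + 12n³ + 19n² - 192n - 560 = (n³ + 5n² - 16n - 80)(n + 7) + (0)
The last nonzero remainder n + 7 is already monic.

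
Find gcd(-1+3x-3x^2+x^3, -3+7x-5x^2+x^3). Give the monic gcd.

Euclidean algorithm in ℚ[x]:
  x^3-3x^2+3x-1 = (x^3-5x^2+7x-3) + (2x^2-4x+2)
  x^3-5x^2+7x-3 = ((1/2)x-3/2)(2x^2-4x+2) + (0)
Last nonzero remainder: 2x^2-4x+2. Dividing through by 2 gives the monic gcd x^2-2x+1.

1-2x+x^2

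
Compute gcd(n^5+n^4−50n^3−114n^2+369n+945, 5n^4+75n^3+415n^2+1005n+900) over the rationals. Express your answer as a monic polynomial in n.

n^3+11n^2+39n+45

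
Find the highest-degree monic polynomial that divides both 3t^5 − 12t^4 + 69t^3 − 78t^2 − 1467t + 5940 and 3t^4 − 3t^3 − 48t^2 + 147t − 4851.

Euclidean algorithm in ℚ[t]:
  3t^5 − 12t^4 + 69t^3 − 78t^2 − 1467t + 5940 = (t − 3)(3t^4 − 3t^3 − 48t^2 + 147t − 4851) + (108t^3 − 369t^2 + 3825t − 8613)
  3t^4 − 3t^3 − 48t^2 + 147t − 4851 = ((1/36)t + 29/432)(108t^3 − 369t^2 + 3825t − 8613) + (−(6215/48)t^2 + (6215/48)t − 68365/16)
  108t^3 − 369t^2 + 3825t − 8613 = (−(5184/6215)t + 12528/6215)(−(6215/48)t^2 + (6215/48)t − 68365/16) + (0)
Last nonzero remainder: −(6215/48)t^2 + (6215/48)t − 68365/16. Dividing through by −6215/48 gives the monic gcd t^2 − t + 33.

t^2 − t + 33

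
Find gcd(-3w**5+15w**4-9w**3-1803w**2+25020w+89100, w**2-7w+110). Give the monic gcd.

w**2-7w+110

By polynomial division,
  -3w**5+15w**4-9w**3-1803w**2+25020w+89100 = (-3w**3-6w**2+279w+810)(w**2-7w+110) + (0)
The last nonzero remainder w**2-7w+110 is already monic.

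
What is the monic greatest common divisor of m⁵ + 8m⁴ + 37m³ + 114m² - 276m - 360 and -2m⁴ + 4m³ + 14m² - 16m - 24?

By polynomial division,
  m⁵ + 8m⁴ + 37m³ + 114m² - 276m - 360 = (-(1/2)m - 5)(-2m⁴ + 4m³ + 14m² - 16m - 24) + (64m³ + 176m² - 368m - 480)
  -2m⁴ + 4m³ + 14m² - 16m - 24 = (-(1/32)m + 19/128)(64m³ + 176m² - 368m - 480) + (-(189/8)m² + (189/8)m + 189/4)
  64m³ + 176m² - 368m - 480 = (-(512/189)m - 640/63)(-(189/8)m² + (189/8)m + 189/4) + (0)
Last nonzero remainder: -(189/8)m² + (189/8)m + 189/4. Dividing through by -189/8 gives the monic gcd m² - m - 2.

m² - m - 2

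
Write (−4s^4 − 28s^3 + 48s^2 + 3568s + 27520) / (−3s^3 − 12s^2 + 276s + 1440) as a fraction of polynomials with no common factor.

(4s^2 + 36s + 344)/(3s + 18)

Euclidean algorithm in ℚ[s]:
  −4s^4 − 28s^3 + 48s^2 + 3568s + 27520 = ((4/3)s + 4)(−3s^3 − 12s^2 + 276s + 1440) + (−272s^2 + 544s + 21760)
  −3s^3 − 12s^2 + 276s + 1440 = ((3/272)s + 9/136)(−272s^2 + 544s + 21760) + (0)
Last nonzero remainder: −272s^2 + 544s + 21760. Dividing through by −272 gives the monic gcd s^2 − 2s − 80.
Cancel s^2 − 2s − 80 from numerator and denominator to get the reduced form.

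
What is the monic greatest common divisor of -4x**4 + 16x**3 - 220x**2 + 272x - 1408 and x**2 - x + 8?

Euclidean algorithm in ℚ[x]:
  -4x**4 + 16x**3 - 220x**2 + 272x - 1408 = (-4x**2 + 12x - 176)(x**2 - x + 8) + (0)
The last nonzero remainder x**2 - x + 8 is already monic.

x**2 - x + 8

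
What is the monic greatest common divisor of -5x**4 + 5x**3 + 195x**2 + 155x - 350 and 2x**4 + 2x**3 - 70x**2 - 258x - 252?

x**2 - 5x - 14

By polynomial division,
  -5x**4 + 5x**3 + 195x**2 + 155x - 350 = (-5/2)(2x**4 + 2x**3 - 70x**2 - 258x - 252) + (10x**3 + 20x**2 - 490x - 980)
  2x**4 + 2x**3 - 70x**2 - 258x - 252 = ((1/5)x - 1/5)(10x**3 + 20x**2 - 490x - 980) + (32x**2 - 160x - 448)
  10x**3 + 20x**2 - 490x - 980 = ((5/16)x + 35/16)(32x**2 - 160x - 448) + (0)
Last nonzero remainder: 32x**2 - 160x - 448. Dividing through by 32 gives the monic gcd x**2 - 5x - 14.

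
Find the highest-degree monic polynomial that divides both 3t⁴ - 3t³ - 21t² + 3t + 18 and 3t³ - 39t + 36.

t² - 4t + 3

By polynomial division,
  3t⁴ - 3t³ - 21t² + 3t + 18 = (t - 1)(3t³ - 39t + 36) + (18t² - 72t + 54)
  3t³ - 39t + 36 = ((1/6)t + 2/3)(18t² - 72t + 54) + (0)
Last nonzero remainder: 18t² - 72t + 54. Dividing through by 18 gives the monic gcd t² - 4t + 3.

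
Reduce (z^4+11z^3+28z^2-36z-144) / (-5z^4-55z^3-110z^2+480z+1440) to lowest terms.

(-z^2-z+6)/(5z^2+5z-60)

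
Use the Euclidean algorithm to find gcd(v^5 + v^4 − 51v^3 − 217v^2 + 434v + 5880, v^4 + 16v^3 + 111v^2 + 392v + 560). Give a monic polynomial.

By polynomial division,
  v^5 + v^4 − 51v^3 − 217v^2 + 434v + 5880 = (v − 15)(v^4 + 16v^3 + 111v^2 + 392v + 560) + (78v^3 + 1056v^2 + 5754v + 14280)
  v^4 + 16v^3 + 111v^2 + 392v + 560 = ((1/78)v + 16/507)(78v^3 + 1056v^2 + 5754v + 14280) + ((660/169)v^2 + (4620/169)v + 18480/169)
  78v^3 + 1056v^2 + 5754v + 14280 = ((2197/110)v + 2873/22)((660/169)v^2 + (4620/169)v + 18480/169) + (0)
Last nonzero remainder: (660/169)v^2 + (4620/169)v + 18480/169. Dividing through by 660/169 gives the monic gcd v^2 + 7v + 28.

v^2 + 7v + 28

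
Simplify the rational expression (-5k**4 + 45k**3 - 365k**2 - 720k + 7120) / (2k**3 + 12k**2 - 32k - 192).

(-5k**2 + 45k - 445)/(2k + 12)

Apply the Euclidean algorithm:
  -5k**4 + 45k**3 - 365k**2 - 720k + 7120 = (-(5/2)k + 75/2)(2k**3 + 12k**2 - 32k - 192) + (-895k**2 + 14320)
  2k**3 + 12k**2 - 32k - 192 = (-(2/895)k - 12/895)(-895k**2 + 14320) + (0)
Last nonzero remainder: -895k**2 + 14320. Dividing through by -895 gives the monic gcd k**2 - 16.
Cancel k**2 - 16 from numerator and denominator to get the reduced form.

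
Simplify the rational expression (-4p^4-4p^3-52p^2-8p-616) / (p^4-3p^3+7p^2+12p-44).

Repeated division with remainder:
  -4p^4-4p^3-52p^2-8p-616 = (-4)(p^4-3p^3+7p^2+12p-44) + (-16p^3-24p^2+40p-792)
  p^4-3p^3+7p^2+12p-44 = (-(1/16)p+9/32)(-16p^3-24p^2+40p-792) + ((65/4)p^2-(195/4)p+715/4)
  -16p^3-24p^2+40p-792 = (-(64/65)p-288/65)((65/4)p^2-(195/4)p+715/4) + (0)
Last nonzero remainder: (65/4)p^2-(195/4)p+715/4. Dividing through by 65/4 gives the monic gcd p^2-3p+11.
Cancel p^2-3p+11 from numerator and denominator to get the reduced form.

(-4p^2-16p-56)/(p^2-4)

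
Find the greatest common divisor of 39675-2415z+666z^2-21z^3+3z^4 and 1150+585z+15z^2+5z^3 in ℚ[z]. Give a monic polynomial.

By polynomial division,
  3z^4-21z^3+666z^2-2415z+39675 = ((3/5)z-6)(5z^3+15z^2+585z+1150) + (405z^2+405z+46575)
  5z^3+15z^2+585z+1150 = ((1/81)z+2/81)(405z^2+405z+46575) + (0)
Last nonzero remainder: 405z^2+405z+46575. Dividing through by 405 gives the monic gcd z^2+z+115.

115+z+z^2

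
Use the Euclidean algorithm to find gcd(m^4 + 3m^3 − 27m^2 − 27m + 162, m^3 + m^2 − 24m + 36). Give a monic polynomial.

m^2 + 3m − 18

By polynomial division,
  m^4 + 3m^3 − 27m^2 − 27m + 162 = (m + 2)(m^3 + m^2 − 24m + 36) + (−5m^2 − 15m + 90)
  m^3 + m^2 − 24m + 36 = (−(1/5)m + 2/5)(−5m^2 − 15m + 90) + (0)
Last nonzero remainder: −5m^2 − 15m + 90. Dividing through by −5 gives the monic gcd m^2 + 3m − 18.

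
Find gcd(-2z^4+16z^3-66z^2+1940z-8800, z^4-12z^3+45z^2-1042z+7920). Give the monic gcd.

z^3-3z^2+18z-880

By polynomial division,
  -2z^4+16z^3-66z^2+1940z-8800 = (-2)(z^4-12z^3+45z^2-1042z+7920) + (-8z^3+24z^2-144z+7040)
  z^4-12z^3+45z^2-1042z+7920 = (-(1/8)z+9/8)(-8z^3+24z^2-144z+7040) + (0)
Last nonzero remainder: -8z^3+24z^2-144z+7040. Dividing through by -8 gives the monic gcd z^3-3z^2+18z-880.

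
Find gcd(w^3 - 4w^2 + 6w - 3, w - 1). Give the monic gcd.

w - 1

By polynomial division,
  w^3 - 4w^2 + 6w - 3 = (w^2 - 3w + 3)(w - 1) + (0)
The last nonzero remainder w - 1 is already monic.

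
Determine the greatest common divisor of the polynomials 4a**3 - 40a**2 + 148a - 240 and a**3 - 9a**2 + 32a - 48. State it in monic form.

a**2 - 5a + 12

By polynomial division,
  4a**3 - 40a**2 + 148a - 240 = (4)(a**3 - 9a**2 + 32a - 48) + (-4a**2 + 20a - 48)
  a**3 - 9a**2 + 32a - 48 = (-(1/4)a + 1)(-4a**2 + 20a - 48) + (0)
Last nonzero remainder: -4a**2 + 20a - 48. Dividing through by -4 gives the monic gcd a**2 - 5a + 12.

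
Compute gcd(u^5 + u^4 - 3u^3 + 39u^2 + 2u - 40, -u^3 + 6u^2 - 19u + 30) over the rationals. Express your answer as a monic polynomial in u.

u^2 - 3u + 10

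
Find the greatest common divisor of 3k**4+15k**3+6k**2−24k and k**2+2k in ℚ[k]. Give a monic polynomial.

Apply the Euclidean algorithm:
  3k**4+15k**3+6k**2−24k = (3k**2+9k−12)(k**2+2k) + (0)
The last nonzero remainder k**2+2k is already monic.

k**2+2k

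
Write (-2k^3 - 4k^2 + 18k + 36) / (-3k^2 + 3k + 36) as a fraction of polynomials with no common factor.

(2k^2 - 2k - 12)/(3k - 12)

Apply the Euclidean algorithm:
  -2k^3 - 4k^2 + 18k + 36 = ((2/3)k + 2)(-3k^2 + 3k + 36) + (-12k - 36)
  -3k^2 + 3k + 36 = ((1/4)k - 1)(-12k - 36) + (0)
Last nonzero remainder: -12k - 36. Dividing through by -12 gives the monic gcd k + 3.
Cancel k + 3 from numerator and denominator to get the reduced form.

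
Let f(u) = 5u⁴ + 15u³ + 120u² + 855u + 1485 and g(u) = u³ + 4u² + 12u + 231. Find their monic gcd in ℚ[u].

u² - 3u + 33

Euclidean algorithm in ℚ[u]:
  5u⁴ + 15u³ + 120u² + 855u + 1485 = (5u - 5)(u³ + 4u² + 12u + 231) + (80u² - 240u + 2640)
  u³ + 4u² + 12u + 231 = ((1/80)u + 7/80)(80u² - 240u + 2640) + (0)
Last nonzero remainder: 80u² - 240u + 2640. Dividing through by 80 gives the monic gcd u² - 3u + 33.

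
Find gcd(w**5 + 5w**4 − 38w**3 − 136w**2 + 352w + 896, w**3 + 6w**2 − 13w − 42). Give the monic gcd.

w**2 + 9w + 14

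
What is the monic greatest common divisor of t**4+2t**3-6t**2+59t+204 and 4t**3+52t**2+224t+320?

t+4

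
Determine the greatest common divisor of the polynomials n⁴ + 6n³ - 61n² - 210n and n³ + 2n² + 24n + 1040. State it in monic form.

n + 10

Apply the Euclidean algorithm:
  n⁴ + 6n³ - 61n² - 210n = (n + 4)(n³ + 2n² + 24n + 1040) + (-93n² - 1346n - 4160)
  n³ + 2n² + 24n + 1040 = (-(1/93)n + 1160/8649)(-93n² - 1346n - 4160) + ((1382056/8649)n + 13820560/8649)
  -93n² - 1346n - 4160 = (-(804357/1382056)n - 34596/13289)((1382056/8649)n + 13820560/8649) + (0)
Last nonzero remainder: (1382056/8649)n + 13820560/8649. Dividing through by 1382056/8649 gives the monic gcd n + 10.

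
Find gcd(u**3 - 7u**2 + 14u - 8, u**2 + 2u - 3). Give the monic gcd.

u - 1

Euclidean algorithm in ℚ[u]:
  u**3 - 7u**2 + 14u - 8 = (u - 9)(u**2 + 2u - 3) + (35u - 35)
  u**2 + 2u - 3 = ((1/35)u + 3/35)(35u - 35) + (0)
Last nonzero remainder: 35u - 35. Dividing through by 35 gives the monic gcd u - 1.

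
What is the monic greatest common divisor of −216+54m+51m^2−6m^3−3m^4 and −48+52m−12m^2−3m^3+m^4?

Apply the Euclidean algorithm:
  −3m^4−6m^3+51m^2+54m−216 = (−3)(m^4−3m^3−12m^2+52m−48) + (−15m^3+15m^2+210m−360)
  m^4−3m^3−12m^2+52m−48 = (−(1/15)m+2/15)(−15m^3+15m^2+210m−360) + (0)
Last nonzero remainder: −15m^3+15m^2+210m−360. Dividing through by −15 gives the monic gcd m^3−m^2−14m+24.

24−14m−m^2+m^3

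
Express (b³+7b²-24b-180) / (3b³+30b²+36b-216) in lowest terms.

By polynomial division,
  b³+7b²-24b-180 = (1/3)(3b³+30b²+36b-216) + (-3b²-36b-108)
  3b³+30b²+36b-216 = (-b+2)(-3b²-36b-108) + (0)
Last nonzero remainder: -3b²-36b-108. Dividing through by -3 gives the monic gcd b²+12b+36.
Cancel b²+12b+36 from numerator and denominator to get the reduced form.

(b-5)/(3b-6)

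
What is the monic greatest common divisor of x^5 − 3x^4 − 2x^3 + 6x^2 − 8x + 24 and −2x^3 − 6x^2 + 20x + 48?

x^2 − x − 6

Repeated division with remainder:
  x^5 − 3x^4 − 2x^3 + 6x^2 − 8x + 24 = (−(1/2)x^2 + 3x − 13)(−2x^3 − 6x^2 + 20x + 48) + (−108x^2 + 108x + 648)
  −2x^3 − 6x^2 + 20x + 48 = ((1/54)x + 2/27)(−108x^2 + 108x + 648) + (0)
Last nonzero remainder: −108x^2 + 108x + 648. Dividing through by −108 gives the monic gcd x^2 − x − 6.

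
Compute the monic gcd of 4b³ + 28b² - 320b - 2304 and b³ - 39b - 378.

b - 9

By polynomial division,
  4b³ + 28b² - 320b - 2304 = (4)(b³ - 39b - 378) + (28b² - 164b - 792)
  b³ - 39b - 378 = ((1/28)b + 41/196)(28b² - 164b - 792) + ((1156/49)b - 10404/49)
  28b² - 164b - 792 = ((343/289)b + 1078/289)((1156/49)b - 10404/49) + (0)
Last nonzero remainder: (1156/49)b - 10404/49. Dividing through by 1156/49 gives the monic gcd b - 9.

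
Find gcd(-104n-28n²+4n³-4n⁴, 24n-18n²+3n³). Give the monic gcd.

n

Euclidean algorithm in ℚ[n]:
  -4n⁴+4n³-28n²-104n = (-(4/3)n-20/3)(3n³-18n²+24n) + (-116n²+56n)
  3n³-18n²+24n = (-(3/116)n+120/841)(-116n²+56n) + ((13464/841)n)
  -116n²+56n = (-(24389/3366)n+5887/1683)((13464/841)n) + (0)
Last nonzero remainder: (13464/841)n. Dividing through by 13464/841 gives the monic gcd n.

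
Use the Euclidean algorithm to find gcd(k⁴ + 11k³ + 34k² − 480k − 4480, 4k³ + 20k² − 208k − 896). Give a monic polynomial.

k² + k − 56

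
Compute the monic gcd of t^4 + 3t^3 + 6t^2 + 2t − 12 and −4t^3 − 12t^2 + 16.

t^2 + t − 2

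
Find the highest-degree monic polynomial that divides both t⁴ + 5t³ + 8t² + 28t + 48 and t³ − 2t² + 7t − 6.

By polynomial division,
  t⁴ + 5t³ + 8t² + 28t + 48 = (t + 7)(t³ − 2t² + 7t − 6) + (15t² − 15t + 90)
  t³ − 2t² + 7t − 6 = ((1/15)t − 1/15)(15t² − 15t + 90) + (0)
Last nonzero remainder: 15t² − 15t + 90. Dividing through by 15 gives the monic gcd t² − t + 6.

t² − t + 6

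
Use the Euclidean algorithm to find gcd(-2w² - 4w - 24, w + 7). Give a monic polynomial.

By polynomial division,
  -2w² - 4w - 24 = (-2w + 10)(w + 7) + (-94)
  w + 7 = (-(1/94)w - 7/94)(-94) + (0)
The last nonzero remainder is the constant -94, so the polynomials are coprime and gcd = 1.

1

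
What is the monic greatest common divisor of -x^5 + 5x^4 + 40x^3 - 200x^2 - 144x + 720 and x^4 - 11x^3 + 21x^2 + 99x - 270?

Apply the Euclidean algorithm:
  -x^5 + 5x^4 + 40x^3 - 200x^2 - 144x + 720 = (-x - 6)(x^4 - 11x^3 + 21x^2 + 99x - 270) + (-5x^3 + 25x^2 + 180x - 900)
  x^4 - 11x^3 + 21x^2 + 99x - 270 = (-(1/5)x + 6/5)(-5x^3 + 25x^2 + 180x - 900) + (27x^2 - 297x + 810)
  -5x^3 + 25x^2 + 180x - 900 = (-(5/27)x - 10/9)(27x^2 - 297x + 810) + (0)
Last nonzero remainder: 27x^2 - 297x + 810. Dividing through by 27 gives the monic gcd x^2 - 11x + 30.

x^2 - 11x + 30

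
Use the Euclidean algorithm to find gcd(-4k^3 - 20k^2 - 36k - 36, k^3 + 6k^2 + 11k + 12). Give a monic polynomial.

Euclidean algorithm in ℚ[k]:
  -4k^3 - 20k^2 - 36k - 36 = (-4)(k^3 + 6k^2 + 11k + 12) + (4k^2 + 8k + 12)
  k^3 + 6k^2 + 11k + 12 = ((1/4)k + 1)(4k^2 + 8k + 12) + (0)
Last nonzero remainder: 4k^2 + 8k + 12. Dividing through by 4 gives the monic gcd k^2 + 2k + 3.

k^2 + 2k + 3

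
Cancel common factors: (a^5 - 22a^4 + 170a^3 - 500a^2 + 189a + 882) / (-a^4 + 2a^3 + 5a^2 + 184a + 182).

(-a^3 + 16a^2 - 81a + 126)/(a^2 + 4a + 26)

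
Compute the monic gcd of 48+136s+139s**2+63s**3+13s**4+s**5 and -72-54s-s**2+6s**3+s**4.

Apply the Euclidean algorithm:
  s**5+13s**4+63s**3+139s**2+136s+48 = (s+7)(s**4+6s**3-s**2-54s-72) + (22s**3+200s**2+586s+552)
  s**4+6s**3-s**2-54s-72 = ((1/22)s-17/121)(22s**3+200s**2+586s+552) + ((56/121)s**2+(392/121)s+672/121)
  22s**3+200s**2+586s+552 = ((1331/28)s+2783/28)((56/121)s**2+(392/121)s+672/121) + (0)
Last nonzero remainder: (56/121)s**2+(392/121)s+672/121. Dividing through by 56/121 gives the monic gcd s**2+7s+12.

12+7s+s**2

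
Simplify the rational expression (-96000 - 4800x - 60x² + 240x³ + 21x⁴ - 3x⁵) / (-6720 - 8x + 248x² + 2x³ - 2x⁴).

Euclidean algorithm in ℚ[x]:
  -3x⁵ + 21x⁴ + 240x³ - 60x² - 4800x - 96000 = ((3/2)x - 9)(-2x⁴ + 2x³ + 248x² - 8x - 6720) + (-114x³ + 2184x² + 5208x - 156480)
  -2x⁴ + 2x³ + 248x² - 8x - 6720 = ((1/57)x + 115/361)(-114x³ + 2184x² + 5208x - 156480) + (-(194616/361)x² + (389232/361)x + 15569280/361)
  -114x³ + 2184x² + 5208x - 156480 = ((6859/32436)x - 58843/16218)(-(194616/361)x² + (389232/361)x + 15569280/361) + (0)
Last nonzero remainder: -(194616/361)x² + (389232/361)x + 15569280/361. Dividing through by -194616/361 gives the monic gcd x² - 2x - 80.
Cancel x² - 2x - 80 from numerator and denominator to get the reduced form.

(-1200 - 30x - 15x² + 3x³)/(-84 + 2x + 2x²)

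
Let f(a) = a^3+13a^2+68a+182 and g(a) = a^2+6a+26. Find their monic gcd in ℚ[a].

a^2+6a+26

Repeated division with remainder:
  a^3+13a^2+68a+182 = (a+7)(a^2+6a+26) + (0)
The last nonzero remainder a^2+6a+26 is already monic.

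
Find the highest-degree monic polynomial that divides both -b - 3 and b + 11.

Apply the Euclidean algorithm:
  -b - 3 = (-1)(b + 11) + (8)
  b + 11 = ((1/8)b + 11/8)(8) + (0)
The last nonzero remainder is the constant 8, so the polynomials are coprime and gcd = 1.

1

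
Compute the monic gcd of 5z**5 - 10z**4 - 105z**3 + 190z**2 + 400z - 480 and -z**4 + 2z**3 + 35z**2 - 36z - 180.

Euclidean algorithm in ℚ[z]:
  5z**5 - 10z**4 - 105z**3 + 190z**2 + 400z - 480 = (-5z)(-z**4 + 2z**3 + 35z**2 - 36z - 180) + (70z**3 + 10z**2 - 500z - 480)
  -z**4 + 2z**3 + 35z**2 - 36z - 180 = (-(1/70)z + 3/98)(70z**3 + 10z**2 - 500z - 480) + ((1350/49)z**2 - (1350/49)z - 8100/49)
  70z**3 + 10z**2 - 500z - 480 = ((343/135)z + 392/135)((1350/49)z**2 - (1350/49)z - 8100/49) + (0)
Last nonzero remainder: (1350/49)z**2 - (1350/49)z - 8100/49. Dividing through by 1350/49 gives the monic gcd z**2 - z - 6.

z**2 - z - 6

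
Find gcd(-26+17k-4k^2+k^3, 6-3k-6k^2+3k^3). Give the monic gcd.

-2+k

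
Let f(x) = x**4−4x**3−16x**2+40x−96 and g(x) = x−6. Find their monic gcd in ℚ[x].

By polynomial division,
  x**4−4x**3−16x**2+40x−96 = (x**3+2x**2−4x+16)(x−6) + (0)
The last nonzero remainder x−6 is already monic.

x−6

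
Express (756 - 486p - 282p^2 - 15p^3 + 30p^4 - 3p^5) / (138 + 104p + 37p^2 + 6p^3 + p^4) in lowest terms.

Euclidean algorithm in ℚ[p]:
  -3p^5 + 30p^4 - 15p^3 - 282p^2 - 486p + 756 = (-3p + 48)(p^4 + 6p^3 + 37p^2 + 104p + 138) + (-192p^3 - 1746p^2 - 5064p - 5868)
  p^4 + 6p^3 + 37p^2 + 104p + 138 = (-(1/192)p + 33/2048)(-192p^3 - 1746p^2 - 5064p - 5868) + ((39689/1024)p^2 + (39689/256)p + 119067/512)
  -192p^3 - 1746p^2 - 5064p - 5868 = (-(196608/39689)p - 1001472/39689)((39689/1024)p^2 + (39689/256)p + 119067/512) + (0)
Last nonzero remainder: (39689/1024)p^2 + (39689/256)p + 119067/512. Dividing through by 39689/1024 gives the monic gcd p^2 + 4p + 6.
Cancel p^2 + 4p + 6 from numerator and denominator to get the reduced form.

(126 - 165p + 42p^2 - 3p^3)/(23 + 2p + p^2)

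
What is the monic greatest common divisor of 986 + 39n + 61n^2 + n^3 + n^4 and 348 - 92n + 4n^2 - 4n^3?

By polynomial division,
  n^4 + n^3 + 61n^2 + 39n + 986 = (-(1/4)n - 1/2)(-4n^3 + 4n^2 - 92n + 348) + (40n^2 + 80n + 1160)
  -4n^3 + 4n^2 - 92n + 348 = (-(1/10)n + 3/10)(40n^2 + 80n + 1160) + (0)
Last nonzero remainder: 40n^2 + 80n + 1160. Dividing through by 40 gives the monic gcd n^2 + 2n + 29.

29 + 2n + n^2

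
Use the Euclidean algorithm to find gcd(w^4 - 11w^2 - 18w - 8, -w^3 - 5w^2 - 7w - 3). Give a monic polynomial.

Repeated division with remainder:
  w^4 - 11w^2 - 18w - 8 = (-w + 5)(-w^3 - 5w^2 - 7w - 3) + (7w^2 + 14w + 7)
  -w^3 - 5w^2 - 7w - 3 = (-(1/7)w - 3/7)(7w^2 + 14w + 7) + (0)
Last nonzero remainder: 7w^2 + 14w + 7. Dividing through by 7 gives the monic gcd w^2 + 2w + 1.

w^2 + 2w + 1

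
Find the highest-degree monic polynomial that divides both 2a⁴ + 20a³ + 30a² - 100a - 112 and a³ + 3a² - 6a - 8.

Repeated division with remainder:
  2a⁴ + 20a³ + 30a² - 100a - 112 = (2a + 14)(a³ + 3a² - 6a - 8) + (0)
The last nonzero remainder a³ + 3a² - 6a - 8 is already monic.

a³ + 3a² - 6a - 8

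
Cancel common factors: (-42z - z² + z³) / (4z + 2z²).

Repeated division with remainder:
  z³ - z² - 42z = ((1/2)z - 3/2)(2z² + 4z) + (-36z)
  2z² + 4z = (-(1/18)z - 1/9)(-36z) + (0)
Last nonzero remainder: -36z. Dividing through by -36 gives the monic gcd z.
Cancel z from numerator and denominator to get the reduced form.

(-42 - z + z²)/(4 + 2z)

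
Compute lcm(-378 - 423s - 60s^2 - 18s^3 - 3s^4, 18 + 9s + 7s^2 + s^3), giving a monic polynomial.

Euclidean algorithm in ℚ[s]:
  -3s^4 - 18s^3 - 60s^2 - 423s - 378 = (-3s + 3)(s^3 + 7s^2 + 9s + 18) + (-54s^2 - 396s - 432)
  s^3 + 7s^2 + 9s + 18 = (-(1/54)s + 1/162)(-54s^2 - 396s - 432) + ((31/9)s + 62/3)
  -54s^2 - 396s - 432 = (-(486/31)s - 648/31)((31/9)s + 62/3) + (0)
Last nonzero remainder: (31/9)s + 62/3. Dividing through by 31/9 gives the monic gcd s + 6.
Then lcm(f, g) = f·g / gcd(f, g); expanding and making the result monic gives the answer.

378 + 549s + 327s^2 + 179s^3 + 29s^4 + 7s^5 + s^6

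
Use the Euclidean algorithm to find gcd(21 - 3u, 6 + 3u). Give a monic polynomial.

Repeated division with remainder:
  -3u + 21 = (-1)(3u + 6) + (27)
  3u + 6 = ((1/9)u + 2/9)(27) + (0)
The last nonzero remainder is the constant 27, so the polynomials are coprime and gcd = 1.

1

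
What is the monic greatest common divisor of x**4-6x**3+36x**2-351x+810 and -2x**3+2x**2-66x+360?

x**2+3x+45

Apply the Euclidean algorithm:
  x**4-6x**3+36x**2-351x+810 = (-(1/2)x+5/2)(-2x**3+2x**2-66x+360) + (-2x**2-6x-90)
  -2x**3+2x**2-66x+360 = (x-4)(-2x**2-6x-90) + (0)
Last nonzero remainder: -2x**2-6x-90. Dividing through by -2 gives the monic gcd x**2+3x+45.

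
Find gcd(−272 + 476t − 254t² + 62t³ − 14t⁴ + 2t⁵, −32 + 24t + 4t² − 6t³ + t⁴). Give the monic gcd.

8 − 6t + t²

Repeated division with remainder:
  2t⁵ − 14t⁴ + 62t³ − 254t² + 476t − 272 = (2t − 2)(t⁴ − 6t³ + 4t² + 24t − 32) + (42t³ − 294t² + 588t − 336)
  t⁴ − 6t³ + 4t² + 24t − 32 = ((1/42)t + 1/42)(42t³ − 294t² + 588t − 336) + (−3t² + 18t − 24)
  42t³ − 294t² + 588t − 336 = (−14t + 14)(−3t² + 18t − 24) + (0)
Last nonzero remainder: −3t² + 18t − 24. Dividing through by −3 gives the monic gcd t² − 6t + 8.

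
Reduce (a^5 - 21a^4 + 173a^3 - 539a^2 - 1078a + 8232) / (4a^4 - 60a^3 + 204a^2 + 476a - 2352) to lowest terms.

(a^2 - 10a + 56)/(4a - 16)

By polynomial division,
  a^5 - 21a^4 + 173a^3 - 539a^2 - 1078a + 8232 = ((1/4)a - 3/2)(4a^4 - 60a^3 + 204a^2 + 476a - 2352) + (32a^3 - 352a^2 + 224a + 4704)
  4a^4 - 60a^3 + 204a^2 + 476a - 2352 = ((1/8)a - 1/2)(32a^3 - 352a^2 + 224a + 4704) + (0)
Last nonzero remainder: 32a^3 - 352a^2 + 224a + 4704. Dividing through by 32 gives the monic gcd a^3 - 11a^2 + 7a + 147.
Cancel a^3 - 11a^2 + 7a + 147 from numerator and denominator to get the reduced form.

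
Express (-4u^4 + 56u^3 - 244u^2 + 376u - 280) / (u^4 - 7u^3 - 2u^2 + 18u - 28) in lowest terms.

By polynomial division,
  -4u^4 + 56u^3 - 244u^2 + 376u - 280 = (-4)(u^4 - 7u^3 - 2u^2 + 18u - 28) + (28u^3 - 252u^2 + 448u - 392)
  u^4 - 7u^3 - 2u^2 + 18u - 28 = ((1/28)u + 1/14)(28u^3 - 252u^2 + 448u - 392) + (0)
Last nonzero remainder: 28u^3 - 252u^2 + 448u - 392. Dividing through by 28 gives the monic gcd u^3 - 9u^2 + 16u - 14.
Cancel u^3 - 9u^2 + 16u - 14 from numerator and denominator to get the reduced form.

(-4u + 20)/(u + 2)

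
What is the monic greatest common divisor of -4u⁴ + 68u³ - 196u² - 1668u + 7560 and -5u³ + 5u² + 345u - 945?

Euclidean algorithm in ℚ[u]:
  -4u⁴ + 68u³ - 196u² - 1668u + 7560 = ((4/5)u - 64/5)(-5u³ + 5u² + 345u - 945) + (-408u² + 3504u - 4536)
  -5u³ + 5u² + 345u - 945 = ((5/408)u + 215/2312)(-408u² + 3504u - 4536) + ((21600/289)u - 151200/289)
  -408u² + 3504u - 4536 = (-(4913/900)u + 867/100)((21600/289)u - 151200/289) + (0)
Last nonzero remainder: (21600/289)u - 151200/289. Dividing through by 21600/289 gives the monic gcd u - 7.

u - 7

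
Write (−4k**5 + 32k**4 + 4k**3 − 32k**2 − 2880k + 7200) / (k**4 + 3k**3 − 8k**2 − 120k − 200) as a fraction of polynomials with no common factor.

Apply the Euclidean algorithm:
  −4k**5 + 32k**4 + 4k**3 − 32k**2 − 2880k + 7200 = (−4k + 44)(k**4 + 3k**3 − 8k**2 − 120k − 200) + (−160k**3 − 160k**2 + 1600k + 16000)
  k**4 + 3k**3 − 8k**2 − 120k − 200 = (−(1/160)k − 1/80)(−160k**3 − 160k**2 + 1600k + 16000) + (0)
Last nonzero remainder: −160k**3 − 160k**2 + 1600k + 16000. Dividing through by −160 gives the monic gcd k**3 + k**2 − 10k − 100.
Cancel k**3 + k**2 − 10k − 100 from numerator and denominator to get the reduced form.

(−4k**2 + 36k − 72)/(k + 2)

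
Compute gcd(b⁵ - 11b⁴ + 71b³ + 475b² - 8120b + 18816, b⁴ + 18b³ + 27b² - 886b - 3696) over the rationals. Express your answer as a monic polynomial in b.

b² + b - 56

Repeated division with remainder:
  b⁵ - 11b⁴ + 71b³ + 475b² - 8120b + 18816 = (b - 29)(b⁴ + 18b³ + 27b² - 886b - 3696) + (566b³ + 2144b² - 30118b - 88368)
  b⁴ + 18b³ + 27b² - 886b - 3696 = ((1/566)b + 2011/80089)(566b³ + 2144b² - 30118b - 88368) + ((2112516/80089)b² + (2112516/80089)b - 118300896/80089)
  566b³ + 2144b² - 30118b - 88368 = ((22665187/1056258)b + 21063407/352086)((2112516/80089)b² + (2112516/80089)b - 118300896/80089) + (0)
Last nonzero remainder: (2112516/80089)b² + (2112516/80089)b - 118300896/80089. Dividing through by 2112516/80089 gives the monic gcd b² + b - 56.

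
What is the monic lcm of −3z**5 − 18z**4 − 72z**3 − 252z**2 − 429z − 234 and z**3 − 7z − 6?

By polynomial division,
  −3z**5 − 18z**4 − 72z**3 − 252z**2 − 429z − 234 = (−3z**2 − 18z − 93)(z**3 − 7z − 6) + (−396z**2 − 1188z − 792)
  z**3 − 7z − 6 = (−(1/396)z + 1/132)(−396z**2 − 1188z − 792) + (0)
Last nonzero remainder: −396z**2 − 1188z − 792. Dividing through by −396 gives the monic gcd z**2 + 3z + 2.
Then lcm(f, g) = f·g / gcd(f, g); expanding and making the result monic gives the answer.

z**6 + 3z**5 + 6z**4 + 12z**3 − 109z**2 − 351z − 234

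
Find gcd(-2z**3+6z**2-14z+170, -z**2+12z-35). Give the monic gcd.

z-5

By polynomial division,
  -2z**3+6z**2-14z+170 = (2z+18)(-z**2+12z-35) + (-160z+800)
  -z**2+12z-35 = ((1/160)z-7/160)(-160z+800) + (0)
Last nonzero remainder: -160z+800. Dividing through by -160 gives the monic gcd z-5.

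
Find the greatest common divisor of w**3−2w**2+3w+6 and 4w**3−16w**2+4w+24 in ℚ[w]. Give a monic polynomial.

Apply the Euclidean algorithm:
  w**3−2w**2+3w+6 = (1/4)(4w**3−16w**2+4w+24) + (2w**2+2w)
  4w**3−16w**2+4w+24 = (2w−10)(2w**2+2w) + (24w+24)
  2w**2+2w = ((1/12)w)(24w+24) + (0)
Last nonzero remainder: 24w+24. Dividing through by 24 gives the monic gcd w+1.

w+1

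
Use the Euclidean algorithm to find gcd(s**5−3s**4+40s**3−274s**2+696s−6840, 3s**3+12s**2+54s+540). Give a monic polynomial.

s**2−2s+30

Apply the Euclidean algorithm:
  s**5−3s**4+40s**3−274s**2+696s−6840 = ((1/3)s**2−(7/3)s+50/3)(3s**3+12s**2+54s+540) + (−528s**2+1056s−15840)
  3s**3+12s**2+54s+540 = (−(1/176)s−3/88)(−528s**2+1056s−15840) + (0)
Last nonzero remainder: −528s**2+1056s−15840. Dividing through by −528 gives the monic gcd s**2−2s+30.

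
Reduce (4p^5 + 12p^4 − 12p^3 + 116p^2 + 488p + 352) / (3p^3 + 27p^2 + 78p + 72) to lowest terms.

(4p^3 − 12p^2 + 28p + 44)/(3p + 9)

Euclidean algorithm in ℚ[p]:
  4p^5 + 12p^4 − 12p^3 + 116p^2 + 488p + 352 = ((4/3)p^2 − 8p + 100/3)(3p^3 + 27p^2 + 78p + 72) + (−256p^2 − 1536p − 2048)
  3p^3 + 27p^2 + 78p + 72 = (−(3/256)p − 9/256)(−256p^2 − 1536p − 2048) + (0)
Last nonzero remainder: −256p^2 − 1536p − 2048. Dividing through by −256 gives the monic gcd p^2 + 6p + 8.
Cancel p^2 + 6p + 8 from numerator and denominator to get the reduced form.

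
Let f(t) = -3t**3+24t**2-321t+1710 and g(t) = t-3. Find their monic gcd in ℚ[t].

1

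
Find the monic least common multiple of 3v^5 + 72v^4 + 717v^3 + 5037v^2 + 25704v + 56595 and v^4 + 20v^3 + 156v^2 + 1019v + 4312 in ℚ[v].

Apply the Euclidean algorithm:
  3v^5 + 72v^4 + 717v^3 + 5037v^2 + 25704v + 56595 = (3v + 12)(v^4 + 20v^3 + 156v^2 + 1019v + 4312) + (9v^3 + 108v^2 + 540v + 4851)
  v^4 + 20v^3 + 156v^2 + 1019v + 4312 = ((1/9)v + 8/9)(9v^3 + 108v^2 + 540v + 4851) + (0)
Last nonzero remainder: 9v^3 + 108v^2 + 540v + 4851. Dividing through by 9 gives the monic gcd v^3 + 12v^2 + 60v + 539.
Then lcm(f, g) = f·g / gcd(f, g); expanding and making the result monic gives the answer.

v^6 + 32v^5 + 431v^4 + 3591v^3 + 22000v^2 + 87409v + 150920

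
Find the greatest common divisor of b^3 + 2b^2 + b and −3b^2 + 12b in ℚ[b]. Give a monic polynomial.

b

Repeated division with remainder:
  b^3 + 2b^2 + b = (−(1/3)b − 2)(−3b^2 + 12b) + (25b)
  −3b^2 + 12b = (−(3/25)b + 12/25)(25b) + (0)
Last nonzero remainder: 25b. Dividing through by 25 gives the monic gcd b.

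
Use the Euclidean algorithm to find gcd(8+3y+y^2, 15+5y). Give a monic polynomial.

1

Euclidean algorithm in ℚ[y]:
  y^2+3y+8 = ((1/5)y)(5y+15) + (8)
  5y+15 = ((5/8)y+15/8)(8) + (0)
The last nonzero remainder is the constant 8, so the polynomials are coprime and gcd = 1.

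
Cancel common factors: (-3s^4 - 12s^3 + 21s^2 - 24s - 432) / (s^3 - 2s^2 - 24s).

(-3s^3 + 21s - 108)/(s^2 - 6s)

Euclidean algorithm in ℚ[s]:
  -3s^4 - 12s^3 + 21s^2 - 24s - 432 = (-3s - 18)(s^3 - 2s^2 - 24s) + (-87s^2 - 456s - 432)
  s^3 - 2s^2 - 24s = (-(1/87)s + 70/841)(-87s^2 - 456s - 432) + ((7560/841)s + 30240/841)
  -87s^2 - 456s - 432 = (-(24389/2520)s - 841/70)((7560/841)s + 30240/841) + (0)
Last nonzero remainder: (7560/841)s + 30240/841. Dividing through by 7560/841 gives the monic gcd s + 4.
Cancel s + 4 from numerator and denominator to get the reduced form.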